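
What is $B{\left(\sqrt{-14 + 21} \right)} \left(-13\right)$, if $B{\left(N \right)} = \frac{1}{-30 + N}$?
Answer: $\frac{390}{893} + \frac{13 \sqrt{7}}{893} \approx 0.47525$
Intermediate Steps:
$B{\left(\sqrt{-14 + 21} \right)} \left(-13\right) = \frac{1}{-30 + \sqrt{-14 + 21}} \left(-13\right) = \frac{1}{-30 + \sqrt{7}} \left(-13\right) = - \frac{13}{-30 + \sqrt{7}}$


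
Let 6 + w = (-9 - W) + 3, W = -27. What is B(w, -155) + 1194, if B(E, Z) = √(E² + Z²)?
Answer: 1194 + 5*√970 ≈ 1349.7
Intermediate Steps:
w = 15 (w = -6 + ((-9 - 1*(-27)) + 3) = -6 + ((-9 + 27) + 3) = -6 + (18 + 3) = -6 + 21 = 15)
B(w, -155) + 1194 = √(15² + (-155)²) + 1194 = √(225 + 24025) + 1194 = √24250 + 1194 = 5*√970 + 1194 = 1194 + 5*√970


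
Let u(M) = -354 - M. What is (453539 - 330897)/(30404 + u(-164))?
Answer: 61321/15107 ≈ 4.0591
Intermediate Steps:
(453539 - 330897)/(30404 + u(-164)) = (453539 - 330897)/(30404 + (-354 - 1*(-164))) = 122642/(30404 + (-354 + 164)) = 122642/(30404 - 190) = 122642/30214 = 122642*(1/30214) = 61321/15107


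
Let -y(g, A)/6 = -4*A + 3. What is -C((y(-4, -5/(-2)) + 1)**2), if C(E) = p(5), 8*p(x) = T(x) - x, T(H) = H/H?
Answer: 1/2 ≈ 0.50000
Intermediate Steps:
T(H) = 1
p(x) = 1/8 - x/8 (p(x) = (1 - x)/8 = 1/8 - x/8)
y(g, A) = -18 + 24*A (y(g, A) = -6*(-4*A + 3) = -6*(3 - 4*A) = -18 + 24*A)
C(E) = -1/2 (C(E) = 1/8 - 1/8*5 = 1/8 - 5/8 = -1/2)
-C((y(-4, -5/(-2)) + 1)**2) = -1*(-1/2) = 1/2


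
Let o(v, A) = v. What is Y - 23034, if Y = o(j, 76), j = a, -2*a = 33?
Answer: -46101/2 ≈ -23051.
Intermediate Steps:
a = -33/2 (a = -1/2*33 = -33/2 ≈ -16.500)
j = -33/2 ≈ -16.500
Y = -33/2 ≈ -16.500
Y - 23034 = -33/2 - 23034 = -46101/2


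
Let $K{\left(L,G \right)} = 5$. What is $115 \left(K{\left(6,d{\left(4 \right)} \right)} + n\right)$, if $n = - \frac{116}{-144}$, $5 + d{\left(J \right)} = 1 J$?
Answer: $\frac{24035}{36} \approx 667.64$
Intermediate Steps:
$d{\left(J \right)} = -5 + J$ ($d{\left(J \right)} = -5 + 1 J = -5 + J$)
$n = \frac{29}{36}$ ($n = \left(-116\right) \left(- \frac{1}{144}\right) = \frac{29}{36} \approx 0.80556$)
$115 \left(K{\left(6,d{\left(4 \right)} \right)} + n\right) = 115 \left(5 + \frac{29}{36}\right) = 115 \cdot \frac{209}{36} = \frac{24035}{36}$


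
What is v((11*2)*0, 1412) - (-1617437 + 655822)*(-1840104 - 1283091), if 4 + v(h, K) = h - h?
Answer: -3003311159929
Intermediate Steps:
v(h, K) = -4 (v(h, K) = -4 + (h - h) = -4 + 0 = -4)
v((11*2)*0, 1412) - (-1617437 + 655822)*(-1840104 - 1283091) = -4 - (-1617437 + 655822)*(-1840104 - 1283091) = -4 - (-961615)*(-3123195) = -4 - 1*3003311159925 = -4 - 3003311159925 = -3003311159929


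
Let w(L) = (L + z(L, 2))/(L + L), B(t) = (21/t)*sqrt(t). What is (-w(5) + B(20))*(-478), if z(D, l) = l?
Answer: 1673/5 - 5019*sqrt(5)/5 ≈ -1910.0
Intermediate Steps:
B(t) = 21/sqrt(t)
w(L) = (2 + L)/(2*L) (w(L) = (L + 2)/(L + L) = (2 + L)/((2*L)) = (2 + L)*(1/(2*L)) = (2 + L)/(2*L))
(-w(5) + B(20))*(-478) = (-(2 + 5)/(2*5) + 21/sqrt(20))*(-478) = (-7/(2*5) + 21*(sqrt(5)/10))*(-478) = (-1*7/10 + 21*sqrt(5)/10)*(-478) = (-7/10 + 21*sqrt(5)/10)*(-478) = 1673/5 - 5019*sqrt(5)/5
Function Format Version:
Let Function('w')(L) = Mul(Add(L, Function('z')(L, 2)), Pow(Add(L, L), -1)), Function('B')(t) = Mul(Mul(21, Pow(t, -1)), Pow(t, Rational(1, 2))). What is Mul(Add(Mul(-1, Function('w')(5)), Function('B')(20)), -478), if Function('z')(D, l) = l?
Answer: Add(Rational(1673, 5), Mul(Rational(-5019, 5), Pow(5, Rational(1, 2)))) ≈ -1910.0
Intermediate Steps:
Function('B')(t) = Mul(21, Pow(t, Rational(-1, 2)))
Function('w')(L) = Mul(Rational(1, 2), Pow(L, -1), Add(2, L)) (Function('w')(L) = Mul(Add(L, 2), Pow(Add(L, L), -1)) = Mul(Add(2, L), Pow(Mul(2, L), -1)) = Mul(Add(2, L), Mul(Rational(1, 2), Pow(L, -1))) = Mul(Rational(1, 2), Pow(L, -1), Add(2, L)))
Mul(Add(Mul(-1, Function('w')(5)), Function('B')(20)), -478) = Mul(Add(Mul(-1, Mul(Rational(1, 2), Pow(5, -1), Add(2, 5))), Mul(21, Pow(20, Rational(-1, 2)))), -478) = Mul(Add(Mul(-1, Mul(Rational(1, 2), Rational(1, 5), 7)), Mul(21, Mul(Rational(1, 10), Pow(5, Rational(1, 2))))), -478) = Mul(Add(Mul(-1, Rational(7, 10)), Mul(Rational(21, 10), Pow(5, Rational(1, 2)))), -478) = Mul(Add(Rational(-7, 10), Mul(Rational(21, 10), Pow(5, Rational(1, 2)))), -478) = Add(Rational(1673, 5), Mul(Rational(-5019, 5), Pow(5, Rational(1, 2))))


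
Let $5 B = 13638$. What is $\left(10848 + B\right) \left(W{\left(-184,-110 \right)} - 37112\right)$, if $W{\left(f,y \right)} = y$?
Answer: $- \frac{2526554916}{5} \approx -5.0531 \cdot 10^{8}$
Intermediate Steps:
$B = \frac{13638}{5}$ ($B = \frac{1}{5} \cdot 13638 = \frac{13638}{5} \approx 2727.6$)
$\left(10848 + B\right) \left(W{\left(-184,-110 \right)} - 37112\right) = \left(10848 + \frac{13638}{5}\right) \left(-110 - 37112\right) = \frac{67878}{5} \left(-37222\right) = - \frac{2526554916}{5}$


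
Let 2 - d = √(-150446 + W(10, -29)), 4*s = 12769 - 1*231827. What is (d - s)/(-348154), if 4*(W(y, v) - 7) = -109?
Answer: -109533/696308 + I*√601865/696308 ≈ -0.15731 + 0.0011142*I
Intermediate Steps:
s = -109529/2 (s = (12769 - 1*231827)/4 = (12769 - 231827)/4 = (¼)*(-219058) = -109529/2 ≈ -54765.)
W(y, v) = -81/4 (W(y, v) = 7 + (¼)*(-109) = 7 - 109/4 = -81/4)
d = 2 - I*√601865/2 (d = 2 - √(-150446 - 81/4) = 2 - √(-601865/4) = 2 - I*√601865/2 ≈ 2.0 - 387.9*I)
(d - s)/(-348154) = ((2 - I*√601865/2) - 1*(-109529/2))/(-348154) = ((2 - I*√601865/2) + 109529/2)*(-1/348154) = (109533/2 - I*√601865/2)*(-1/348154) = -109533/696308 + I*√601865/696308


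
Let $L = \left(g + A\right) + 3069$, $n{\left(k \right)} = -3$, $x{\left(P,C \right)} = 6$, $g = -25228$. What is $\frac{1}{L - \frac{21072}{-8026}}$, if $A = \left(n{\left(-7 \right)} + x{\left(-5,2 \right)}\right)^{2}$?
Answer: $- \frac{4013}{88877414} \approx -4.5152 \cdot 10^{-5}$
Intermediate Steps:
$A = 9$ ($A = \left(-3 + 6\right)^{2} = 3^{2} = 9$)
$L = -22150$ ($L = \left(-25228 + 9\right) + 3069 = -25219 + 3069 = -22150$)
$\frac{1}{L - \frac{21072}{-8026}} = \frac{1}{-22150 - \frac{21072}{-8026}} = \frac{1}{-22150 - - \frac{10536}{4013}} = \frac{1}{-22150 + \frac{10536}{4013}} = \frac{1}{- \frac{88877414}{4013}} = - \frac{4013}{88877414}$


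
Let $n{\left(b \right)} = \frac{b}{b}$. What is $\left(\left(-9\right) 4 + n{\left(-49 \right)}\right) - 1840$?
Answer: $-1875$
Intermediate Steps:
$n{\left(b \right)} = 1$
$\left(\left(-9\right) 4 + n{\left(-49 \right)}\right) - 1840 = \left(\left(-9\right) 4 + 1\right) - 1840 = \left(-36 + 1\right) - 1840 = -35 - 1840 = -1875$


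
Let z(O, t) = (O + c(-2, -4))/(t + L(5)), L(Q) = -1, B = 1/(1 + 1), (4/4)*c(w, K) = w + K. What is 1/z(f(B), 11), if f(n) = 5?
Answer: -10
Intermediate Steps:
c(w, K) = K + w (c(w, K) = w + K = K + w)
B = ½ (B = 1/2 = ½ ≈ 0.50000)
z(O, t) = (-6 + O)/(-1 + t) (z(O, t) = (O + (-4 - 2))/(t - 1) = (O - 6)/(-1 + t) = (-6 + O)/(-1 + t))
1/z(f(B), 11) = 1/((-6 + 5)/(-1 + 11)) = 1/(-1/10) = 1/((⅒)*(-1)) = 1/(-⅒) = -10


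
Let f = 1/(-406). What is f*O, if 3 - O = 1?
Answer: -1/203 ≈ -0.0049261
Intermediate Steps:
O = 2 (O = 3 - 1*1 = 3 - 1 = 2)
f = -1/406 ≈ -0.0024631
f*O = -1/406*2 = -1/203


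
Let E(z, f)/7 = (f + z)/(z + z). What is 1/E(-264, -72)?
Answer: 11/49 ≈ 0.22449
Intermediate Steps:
E(z, f) = 7*(f + z)/(2*z) (E(z, f) = 7*((f + z)/(z + z)) = 7*((f + z)/((2*z))) = 7*((f + z)*(1/(2*z))) = 7*((f + z)/(2*z)) = 7*(f + z)/(2*z))
1/E(-264, -72) = 1/((7/2)*(-72 - 264)/(-264)) = 1/((7/2)*(-1/264)*(-336)) = 1/(49/11) = 11/49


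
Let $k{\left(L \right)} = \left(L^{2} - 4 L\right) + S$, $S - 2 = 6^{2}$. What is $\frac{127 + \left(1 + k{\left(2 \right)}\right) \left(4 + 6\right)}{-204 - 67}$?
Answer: $- \frac{477}{271} \approx -1.7601$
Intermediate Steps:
$S = 38$ ($S = 2 + 6^{2} = 2 + 36 = 38$)
$k{\left(L \right)} = 38 + L^{2} - 4 L$ ($k{\left(L \right)} = \left(L^{2} - 4 L\right) + 38 = 38 + L^{2} - 4 L$)
$\frac{127 + \left(1 + k{\left(2 \right)}\right) \left(4 + 6\right)}{-204 - 67} = \frac{127 + \left(1 + \left(38 + 2^{2} - 8\right)\right) \left(4 + 6\right)}{-204 - 67} = \frac{127 + \left(1 + \left(38 + 4 - 8\right)\right) 10}{-271} = - \frac{127 + \left(1 + 34\right) 10}{271} = - \frac{127 + 35 \cdot 10}{271} = - \frac{127 + 350}{271} = \left(- \frac{1}{271}\right) 477 = - \frac{477}{271}$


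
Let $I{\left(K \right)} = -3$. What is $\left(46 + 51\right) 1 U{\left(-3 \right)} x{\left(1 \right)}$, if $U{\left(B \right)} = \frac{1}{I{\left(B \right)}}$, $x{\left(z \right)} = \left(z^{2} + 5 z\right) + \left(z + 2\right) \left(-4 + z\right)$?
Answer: $97$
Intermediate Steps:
$x{\left(z \right)} = z^{2} + 5 z + \left(-4 + z\right) \left(2 + z\right)$ ($x{\left(z \right)} = \left(z^{2} + 5 z\right) + \left(2 + z\right) \left(-4 + z\right) = \left(z^{2} + 5 z\right) + \left(-4 + z\right) \left(2 + z\right) = z^{2} + 5 z + \left(-4 + z\right) \left(2 + z\right)$)
$U{\left(B \right)} = - \frac{1}{3}$ ($U{\left(B \right)} = \frac{1}{-3} = - \frac{1}{3}$)
$\left(46 + 51\right) 1 U{\left(-3 \right)} x{\left(1 \right)} = \left(46 + 51\right) 1 \left(- \frac{1}{3}\right) \left(-8 + 2 \cdot 1^{2} + 3 \cdot 1\right) = 97 \left(- \frac{-8 + 2 \cdot 1 + 3}{3}\right) = 97 \left(- \frac{-8 + 2 + 3}{3}\right) = 97 \left(\left(- \frac{1}{3}\right) \left(-3\right)\right) = 97 \cdot 1 = 97$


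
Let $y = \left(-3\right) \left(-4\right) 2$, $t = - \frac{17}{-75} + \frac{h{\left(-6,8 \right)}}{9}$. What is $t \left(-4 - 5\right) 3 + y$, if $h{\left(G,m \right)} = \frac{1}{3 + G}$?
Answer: $\frac{472}{25} \approx 18.88$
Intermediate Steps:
$t = \frac{128}{675}$ ($t = - \frac{17}{-75} + \frac{1}{\left(3 - 6\right) 9} = \left(-17\right) \left(- \frac{1}{75}\right) + \frac{1}{-3} \cdot \frac{1}{9} = \frac{17}{75} - \frac{1}{27} = \frac{128}{675} \approx 0.18963$)
$y = 24$ ($y = 12 \cdot 2 = 24$)
$t \left(-4 - 5\right) 3 + y = \frac{128 \left(-4 - 5\right) 3}{675} + 24 = \frac{128 \left(\left(-9\right) 3\right)}{675} + 24 = \frac{128}{675} \left(-27\right) + 24 = - \frac{128}{25} + 24 = \frac{472}{25}$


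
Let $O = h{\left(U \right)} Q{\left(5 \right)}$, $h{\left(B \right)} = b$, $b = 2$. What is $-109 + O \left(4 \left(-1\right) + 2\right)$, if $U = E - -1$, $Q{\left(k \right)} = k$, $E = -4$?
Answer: $-129$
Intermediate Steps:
$U = -3$ ($U = -4 - -1 = -4 + 1 = -3$)
$h{\left(B \right)} = 2$
$O = 10$ ($O = 2 \cdot 5 = 10$)
$-109 + O \left(4 \left(-1\right) + 2\right) = -109 + 10 \left(4 \left(-1\right) + 2\right) = -109 + 10 \left(-4 + 2\right) = -109 + 10 \left(-2\right) = -109 - 20 = -129$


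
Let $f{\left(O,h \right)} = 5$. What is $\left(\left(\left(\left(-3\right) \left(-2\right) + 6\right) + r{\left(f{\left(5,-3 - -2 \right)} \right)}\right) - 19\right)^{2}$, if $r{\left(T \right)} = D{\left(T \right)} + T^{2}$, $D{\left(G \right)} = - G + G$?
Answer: $324$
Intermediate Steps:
$D{\left(G \right)} = 0$
$r{\left(T \right)} = T^{2}$ ($r{\left(T \right)} = 0 + T^{2} = T^{2}$)
$\left(\left(\left(\left(-3\right) \left(-2\right) + 6\right) + r{\left(f{\left(5,-3 - -2 \right)} \right)}\right) - 19\right)^{2} = \left(\left(\left(\left(-3\right) \left(-2\right) + 6\right) + 5^{2}\right) - 19\right)^{2} = \left(\left(\left(6 + 6\right) + 25\right) - 19\right)^{2} = \left(\left(12 + 25\right) - 19\right)^{2} = \left(37 - 19\right)^{2} = 18^{2} = 324$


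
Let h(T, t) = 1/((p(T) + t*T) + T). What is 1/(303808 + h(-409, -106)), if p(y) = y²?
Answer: 210226/63868340609 ≈ 3.2916e-6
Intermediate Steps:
h(T, t) = 1/(T + T² + T*t) (h(T, t) = 1/((T² + t*T) + T) = 1/((T² + T*t) + T) = 1/(T + T² + T*t))
1/(303808 + h(-409, -106)) = 1/(303808 + 1/((-409)*(1 - 409 - 106))) = 1/(303808 - 1/409/(-514)) = 1/(303808 - 1/409*(-1/514)) = 1/(303808 + 1/210226) = 1/(63868340609/210226) = 210226/63868340609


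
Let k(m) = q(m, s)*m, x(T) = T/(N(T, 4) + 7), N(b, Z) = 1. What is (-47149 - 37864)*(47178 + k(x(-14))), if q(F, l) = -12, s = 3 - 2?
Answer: -4012528587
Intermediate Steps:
s = 1
x(T) = T/8 (x(T) = T/(1 + 7) = T/8)
k(m) = -12*m
(-47149 - 37864)*(47178 + k(x(-14))) = (-47149 - 37864)*(47178 - 3*(-14)/2) = -85013*(47178 - 12*(-7/4)) = -85013*(47178 + 21) = -85013*47199 = -4012528587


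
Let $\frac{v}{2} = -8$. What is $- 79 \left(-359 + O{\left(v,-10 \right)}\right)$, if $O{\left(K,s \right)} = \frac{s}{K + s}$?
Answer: $\frac{368298}{13} \approx 28331.0$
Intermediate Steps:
$v = -16$ ($v = 2 \left(-8\right) = -16$)
$- 79 \left(-359 + O{\left(v,-10 \right)}\right) = - 79 \left(-359 - \frac{10}{-16 - 10}\right) = - 79 \left(-359 - \frac{10}{-26}\right) = - 79 \left(-359 - - \frac{5}{13}\right) = - 79 \left(-359 + \frac{5}{13}\right) = \left(-79\right) \left(- \frac{4662}{13}\right) = \frac{368298}{13}$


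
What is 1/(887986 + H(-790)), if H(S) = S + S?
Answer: 1/886406 ≈ 1.1282e-6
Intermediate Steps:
H(S) = 2*S
1/(887986 + H(-790)) = 1/(887986 + 2*(-790)) = 1/(887986 - 1580) = 1/886406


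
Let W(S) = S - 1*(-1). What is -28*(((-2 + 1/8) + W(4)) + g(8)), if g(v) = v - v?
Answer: -175/2 ≈ -87.500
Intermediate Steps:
W(S) = 1 + S (W(S) = S + 1 = 1 + S)
g(v) = 0
-28*(((-2 + 1/8) + W(4)) + g(8)) = -28*(((-2 + 1/8) + (1 + 4)) + 0) = -28*(((-2 + ⅛) + 5) + 0) = -28*((-15/8 + 5) + 0) = -28*(25/8 + 0) = -28*25/8 = -175/2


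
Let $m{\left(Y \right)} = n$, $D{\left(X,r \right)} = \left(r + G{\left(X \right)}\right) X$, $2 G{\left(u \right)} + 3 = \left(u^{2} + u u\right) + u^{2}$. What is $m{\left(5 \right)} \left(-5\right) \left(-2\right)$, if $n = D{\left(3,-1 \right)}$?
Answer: $330$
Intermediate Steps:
$G{\left(u \right)} = - \frac{3}{2} + \frac{3 u^{2}}{2}$ ($G{\left(u \right)} = - \frac{3}{2} + \frac{\left(u^{2} + u u\right) + u^{2}}{2} = - \frac{3}{2} + \frac{\left(u^{2} + u^{2}\right) + u^{2}}{2} = - \frac{3}{2} + \frac{2 u^{2} + u^{2}}{2} = - \frac{3}{2} + \frac{3 u^{2}}{2}$)
$D{\left(X,r \right)} = X \left(- \frac{3}{2} + r + \frac{3 X^{2}}{2}\right)$ ($D{\left(X,r \right)} = \left(r + \left(- \frac{3}{2} + \frac{3 X^{2}}{2}\right)\right) X = \left(- \frac{3}{2} + r + \frac{3 X^{2}}{2}\right) X = X \left(- \frac{3}{2} + r + \frac{3 X^{2}}{2}\right)$)
$n = 33$ ($n = \frac{1}{2} \cdot 3 \left(-3 + 2 \left(-1\right) + 3 \cdot 3^{2}\right) = \frac{1}{2} \cdot 3 \left(-3 - 2 + 3 \cdot 9\right) = \frac{1}{2} \cdot 3 \left(-3 - 2 + 27\right) = \frac{1}{2} \cdot 3 \cdot 22 = 33$)
$m{\left(Y \right)} = 33$
$m{\left(5 \right)} \left(-5\right) \left(-2\right) = 33 \left(-5\right) \left(-2\right) = \left(-165\right) \left(-2\right) = 330$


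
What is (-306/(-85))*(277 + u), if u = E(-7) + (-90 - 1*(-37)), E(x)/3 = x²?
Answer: 6678/5 ≈ 1335.6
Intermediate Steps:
E(x) = 3*x²
u = 94 (u = 3*(-7)² + (-90 - 1*(-37)) = 3*49 + (-90 + 37) = 147 - 53 = 94)
(-306/(-85))*(277 + u) = (-306/(-85))*(277 + 94) = -306*(-1/85)*371 = (18/5)*371 = 6678/5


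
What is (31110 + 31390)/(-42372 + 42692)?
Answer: 3125/16 ≈ 195.31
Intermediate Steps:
(31110 + 31390)/(-42372 + 42692) = 62500/320 = 62500*(1/320) = 3125/16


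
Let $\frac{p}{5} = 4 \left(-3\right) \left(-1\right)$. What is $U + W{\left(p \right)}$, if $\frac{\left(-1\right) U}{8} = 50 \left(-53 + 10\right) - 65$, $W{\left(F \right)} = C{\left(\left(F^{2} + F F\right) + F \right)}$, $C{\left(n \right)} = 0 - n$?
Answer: $10460$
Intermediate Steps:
$p = 60$ ($p = 5 \cdot 4 \left(-3\right) \left(-1\right) = 5 \left(\left(-12\right) \left(-1\right)\right) = 5 \cdot 12 = 60$)
$C{\left(n \right)} = - n$
$W{\left(F \right)} = - F - 2 F^{2}$ ($W{\left(F \right)} = - (\left(F^{2} + F F\right) + F) = - (\left(F^{2} + F^{2}\right) + F) = - (2 F^{2} + F) = - (F + 2 F^{2}) = - F - 2 F^{2}$)
$U = 17720$ ($U = - 8 \left(50 \left(-53 + 10\right) - 65\right) = - 8 \left(50 \left(-43\right) - 65\right) = - 8 \left(-2150 - 65\right) = \left(-8\right) \left(-2215\right) = 17720$)
$U + W{\left(p \right)} = 17720 - 60 \left(1 + 2 \cdot 60\right) = 17720 - 60 \left(1 + 120\right) = 17720 - 60 \cdot 121 = 17720 - 7260 = 10460$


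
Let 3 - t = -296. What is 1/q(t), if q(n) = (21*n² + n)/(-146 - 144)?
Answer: -29/187772 ≈ -0.00015444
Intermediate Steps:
t = 299 (t = 3 - 1*(-296) = 3 + 296 = 299)
q(n) = -21*n²/290 - n/290 (q(n) = (n + 21*n²)/(-290) = (n + 21*n²)*(-1/290) = -21*n²/290 - n/290)
1/q(t) = 1/(-1/290*299*(1 + 21*299)) = 1/(-1/290*299*(1 + 6279)) = 1/(-1/290*299*6280) = 1/(-187772/29) = -29/187772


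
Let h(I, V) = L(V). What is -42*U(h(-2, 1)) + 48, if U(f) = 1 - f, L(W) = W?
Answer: 48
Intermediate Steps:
h(I, V) = V
-42*U(h(-2, 1)) + 48 = -42*(1 - 1*1) + 48 = -42*(1 - 1) + 48 = -42*0 + 48 = 0 + 48 = 48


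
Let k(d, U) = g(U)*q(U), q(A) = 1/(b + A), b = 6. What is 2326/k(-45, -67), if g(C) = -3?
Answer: 141886/3 ≈ 47295.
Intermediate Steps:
q(A) = 1/(6 + A)
k(d, U) = -3/(6 + U)
2326/k(-45, -67) = 2326/((-3/(6 - 67))) = 2326/((-3/(-61))) = 2326/((-3*(-1/61))) = 2326/(3/61) = 2326*(61/3) = 141886/3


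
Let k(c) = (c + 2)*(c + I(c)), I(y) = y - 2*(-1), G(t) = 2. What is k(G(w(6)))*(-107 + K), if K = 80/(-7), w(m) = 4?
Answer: -19896/7 ≈ -2842.3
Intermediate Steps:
I(y) = 2 + y (I(y) = y + 2 = 2 + y)
K = -80/7 (K = 80*(-⅐) = -80/7 ≈ -11.429)
k(c) = (2 + c)*(2 + 2*c) (k(c) = (c + 2)*(c + (2 + c)) = (2 + c)*(2 + 2*c))
k(G(w(6)))*(-107 + K) = (4 + 2*2² + 6*2)*(-107 - 80/7) = (4 + 2*4 + 12)*(-829/7) = (4 + 8 + 12)*(-829/7) = 24*(-829/7) = -19896/7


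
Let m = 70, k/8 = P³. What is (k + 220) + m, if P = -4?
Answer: -222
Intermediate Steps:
k = -512 (k = 8*(-4)³ = 8*(-64) = -512)
(k + 220) + m = (-512 + 220) + 70 = -292 + 70 = -222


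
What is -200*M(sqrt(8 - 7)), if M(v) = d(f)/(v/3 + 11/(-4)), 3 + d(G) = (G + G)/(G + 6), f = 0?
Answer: -7200/29 ≈ -248.28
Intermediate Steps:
d(G) = -3 + 2*G/(6 + G) (d(G) = -3 + (G + G)/(G + 6) = -3 + (2*G)/(6 + G) = -3 + 2*G/(6 + G))
M(v) = -3/(-11/4 + v/3) (M(v) = ((-18 - 1*0)/(6 + 0))/(v/3 + 11/(-4)) = ((-18 + 0)/6)/(v*(1/3) + 11*(-1/4)) = ((1/6)*(-18))/(v/3 - 11/4) = -3/(-11/4 + v/3))
-200*M(sqrt(8 - 7)) = -(-7200)/(-33 + 4*sqrt(8 - 7)) = -(-7200)/(-33 + 4*sqrt(1)) = -(-7200)/(-33 + 4*1) = -(-7200)/(-33 + 4) = -(-7200)/(-29) = -(-7200)*(-1)/29 = -200*36/29 = -7200/29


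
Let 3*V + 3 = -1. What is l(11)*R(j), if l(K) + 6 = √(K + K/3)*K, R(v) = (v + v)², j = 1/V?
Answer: -27/2 + 33*√33/2 ≈ 81.285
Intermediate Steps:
V = -4/3 (V = -1 + (⅓)*(-1) = -1 - ⅓ = -4/3 ≈ -1.3333)
j = -¾ (j = 1/(-4/3) = -¾ ≈ -0.75000)
R(v) = 4*v² (R(v) = (2*v)² = 4*v²)
l(K) = -6 + 2*√3*K^(3/2)/3 (l(K) = -6 + √(K + K/3)*K = -6 + √(4*K/3)*K = -6 + (2*√3*√K/3)*K = -6 + 2*√3*K^(3/2)/3)
l(11)*R(j) = (-6 + 2*√3*11^(3/2)/3)*(4*(-¾)²) = (-6 + 2*√3*(11*√11)/3)*(4*(9/16)) = (-6 + 22*√33/3)*(9/4) = -27/2 + 33*√33/2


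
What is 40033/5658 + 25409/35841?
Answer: 526195625/67596126 ≈ 7.7844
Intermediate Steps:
40033/5658 + 25409/35841 = 526195625/67596126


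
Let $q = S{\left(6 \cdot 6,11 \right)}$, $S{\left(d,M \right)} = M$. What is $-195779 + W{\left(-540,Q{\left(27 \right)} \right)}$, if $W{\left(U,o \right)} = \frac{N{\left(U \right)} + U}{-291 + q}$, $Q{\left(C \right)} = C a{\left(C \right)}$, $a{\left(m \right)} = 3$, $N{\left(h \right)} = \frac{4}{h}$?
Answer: $- \frac{7400373299}{37800} \approx -1.9578 \cdot 10^{5}$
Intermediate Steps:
$q = 11$
$Q{\left(C \right)} = 3 C$ ($Q{\left(C \right)} = C 3 = 3 C$)
$W{\left(U,o \right)} = - \frac{1}{70 U} - \frac{U}{280}$ ($W{\left(U,o \right)} = \frac{\frac{4}{U} + U}{-291 + 11} = \frac{U + \frac{4}{U}}{-280} = \left(U + \frac{4}{U}\right) \left(- \frac{1}{280}\right) = - \frac{1}{70 U} - \frac{U}{280}$)
$-195779 + W{\left(-540,Q{\left(27 \right)} \right)} = -195779 + \frac{-4 - \left(-540\right)^{2}}{280 \left(-540\right)} = -195779 + \frac{1}{280} \left(- \frac{1}{540}\right) \left(-4 - 291600\right) = -195779 + \frac{1}{280} \left(- \frac{1}{540}\right) \left(-291604\right) = -195779 + \frac{72901}{37800} = - \frac{7400373299}{37800}$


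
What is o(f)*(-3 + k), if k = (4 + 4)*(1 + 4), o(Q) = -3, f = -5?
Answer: -111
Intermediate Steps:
k = 40 (k = 8*5 = 40)
o(f)*(-3 + k) = -3*(-3 + 40) = -3*37 = -111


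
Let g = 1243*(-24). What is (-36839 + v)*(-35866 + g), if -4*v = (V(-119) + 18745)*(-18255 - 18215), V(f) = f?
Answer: -11154581969768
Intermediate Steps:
g = -29832
v = 169822555 (v = -(-119 + 18745)*(-18255 - 18215)/4 = -9313*(-36470)/2 = -1/4*(-679290220) = 169822555)
(-36839 + v)*(-35866 + g) = (-36839 + 169822555)*(-35866 - 29832) = 169785716*(-65698) = -11154581969768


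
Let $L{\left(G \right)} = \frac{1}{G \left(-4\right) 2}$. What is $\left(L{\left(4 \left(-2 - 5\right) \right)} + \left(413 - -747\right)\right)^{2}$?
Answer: $\frac{67517345281}{50176} \approx 1.3456 \cdot 10^{6}$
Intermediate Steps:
$L{\left(G \right)} = - \frac{1}{8 G}$ ($L{\left(G \right)} = \frac{1}{- 4 G 2} = \frac{1}{\left(-8\right) G} = - \frac{1}{8 G}$)
$\left(L{\left(4 \left(-2 - 5\right) \right)} + \left(413 - -747\right)\right)^{2} = \left(- \frac{1}{8 \cdot 4 \left(-2 - 5\right)} + \left(413 - -747\right)\right)^{2} = \left(- \frac{1}{8 \cdot 4 \left(-7\right)} + \left(413 + 747\right)\right)^{2} = \left(- \frac{1}{8 \left(-28\right)} + 1160\right)^{2} = \left(\left(- \frac{1}{8}\right) \left(- \frac{1}{28}\right) + 1160\right)^{2} = \left(\frac{1}{224} + 1160\right)^{2} = \left(\frac{259841}{224}\right)^{2} = \frac{67517345281}{50176}$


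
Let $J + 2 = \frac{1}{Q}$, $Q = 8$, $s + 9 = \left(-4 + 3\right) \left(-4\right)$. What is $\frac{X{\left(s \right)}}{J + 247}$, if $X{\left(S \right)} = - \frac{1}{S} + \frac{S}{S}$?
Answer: $\frac{48}{9805} \approx 0.0048955$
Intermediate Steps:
$s = -5$ ($s = -9 + \left(-4 + 3\right) \left(-4\right) = -9 - -4 = -9 + 4 = -5$)
$X{\left(S \right)} = 1 - \frac{1}{S}$ ($X{\left(S \right)} = - \frac{1}{S} + 1 = 1 - \frac{1}{S}$)
$J = - \frac{15}{8}$ ($J = -2 + \frac{1}{8} = - \frac{15}{8} \approx -1.875$)
$\frac{X{\left(s \right)}}{J + 247} = \frac{\frac{1}{-5} \left(-1 - 5\right)}{- \frac{15}{8} + 247} = \frac{\left(- \frac{1}{5}\right) \left(-6\right)}{\frac{1961}{8}} = \frac{6}{5} \cdot \frac{8}{1961} = \frac{48}{9805}$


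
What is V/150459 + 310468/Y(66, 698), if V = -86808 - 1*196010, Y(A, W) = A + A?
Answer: 3889614403/1655049 ≈ 2350.1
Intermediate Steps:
Y(A, W) = 2*A
V = -282818 (V = -86808 - 196010 = -282818)
V/150459 + 310468/Y(66, 698) = -282818/150459 + 310468/((2*66)) = -282818*1/150459 + 310468/132 = -282818/150459 + 310468*(1/132) = -282818/150459 + 77617/33 = 3889614403/1655049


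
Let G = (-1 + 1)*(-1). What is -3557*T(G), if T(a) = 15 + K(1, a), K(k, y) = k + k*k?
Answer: -60469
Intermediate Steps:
G = 0 (G = 0*(-1) = 0)
K(k, y) = k + k²
T(a) = 17 (T(a) = 15 + 1*(1 + 1) = 15 + 1*2 = 15 + 2 = 17)
-3557*T(G) = -3557*17 = -60469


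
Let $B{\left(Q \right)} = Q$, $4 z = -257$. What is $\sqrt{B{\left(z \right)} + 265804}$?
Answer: $\frac{\sqrt{1062959}}{2} \approx 515.5$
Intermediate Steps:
$z = - \frac{257}{4}$ ($z = \frac{1}{4} \left(-257\right) = - \frac{257}{4} \approx -64.25$)
$\sqrt{B{\left(z \right)} + 265804} = \sqrt{- \frac{257}{4} + 265804} = \sqrt{\frac{1062959}{4}} = \frac{\sqrt{1062959}}{2}$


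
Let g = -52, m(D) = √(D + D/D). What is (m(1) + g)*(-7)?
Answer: 364 - 7*√2 ≈ 354.10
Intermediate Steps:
m(D) = √(1 + D) (m(D) = √(D + 1) = √(1 + D))
(m(1) + g)*(-7) = (√(1 + 1) - 52)*(-7) = (√2 - 52)*(-7) = (-52 + √2)*(-7) = 364 - 7*√2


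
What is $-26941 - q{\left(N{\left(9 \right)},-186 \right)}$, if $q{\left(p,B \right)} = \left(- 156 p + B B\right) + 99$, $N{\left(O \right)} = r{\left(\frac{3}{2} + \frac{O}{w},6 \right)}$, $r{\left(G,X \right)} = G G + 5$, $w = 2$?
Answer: $-55240$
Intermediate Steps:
$r{\left(G,X \right)} = 5 + G^{2}$ ($r{\left(G,X \right)} = G^{2} + 5 = 5 + G^{2}$)
$N{\left(O \right)} = 5 + \left(\frac{3}{2} + \frac{O}{2}\right)^{2}$
$q{\left(p,B \right)} = 99 + B^{2} - 156 p$ ($q{\left(p,B \right)} = \left(- 156 p + B^{2}\right) + 99 = \left(B^{2} - 156 p\right) + 99 = 99 + B^{2} - 156 p$)
$-26941 - q{\left(N{\left(9 \right)},-186 \right)} = -26941 - \left(99 + \left(-186\right)^{2} - 156 \left(5 + \frac{\left(3 + 9\right)^{2}}{4}\right)\right) = -26941 - \left(99 + 34596 - 156 \left(5 + \frac{12^{2}}{4}\right)\right) = -26941 - \left(99 + 34596 - 156 \left(5 + \frac{1}{4} \cdot 144\right)\right) = -26941 - \left(99 + 34596 - 156 \left(5 + 36\right)\right) = -26941 - \left(99 + 34596 - 6396\right) = -26941 - 28299 = -55240$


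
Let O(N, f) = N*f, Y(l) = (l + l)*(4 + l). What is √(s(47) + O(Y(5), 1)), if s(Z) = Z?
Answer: √137 ≈ 11.705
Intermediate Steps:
Y(l) = 2*l*(4 + l) (Y(l) = (2*l)*(4 + l) = 2*l*(4 + l))
√(s(47) + O(Y(5), 1)) = √(47 + (2*5*(4 + 5))*1) = √(47 + (2*5*9)*1) = √(47 + 90*1) = √(47 + 90) = √137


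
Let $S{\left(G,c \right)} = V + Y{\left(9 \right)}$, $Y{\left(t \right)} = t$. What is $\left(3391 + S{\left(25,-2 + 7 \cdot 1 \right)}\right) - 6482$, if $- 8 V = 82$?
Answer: $- \frac{12369}{4} \approx -3092.3$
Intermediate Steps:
$V = - \frac{41}{4}$ ($V = \left(- \frac{1}{8}\right) 82 = - \frac{41}{4} \approx -10.25$)
$S{\left(G,c \right)} = - \frac{5}{4}$ ($S{\left(G,c \right)} = - \frac{41}{4} + 9 = - \frac{5}{4}$)
$\left(3391 + S{\left(25,-2 + 7 \cdot 1 \right)}\right) - 6482 = \left(3391 - \frac{5}{4}\right) - 6482 = \frac{13559}{4} - 6482 = - \frac{12369}{4}$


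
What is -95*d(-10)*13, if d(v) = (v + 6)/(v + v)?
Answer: -247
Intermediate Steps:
d(v) = (6 + v)/(2*v) (d(v) = (6 + v)/((2*v)) = (6 + v)*(1/(2*v)) = (6 + v)/(2*v))
-95*d(-10)*13 = -95*(6 - 10)/(2*(-10))*13 = -95*(-1)*(-4)/(2*10)*13 = -95*⅕*13 = -19*13 = -247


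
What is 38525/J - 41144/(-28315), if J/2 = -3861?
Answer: -773121407/218648430 ≈ -3.5359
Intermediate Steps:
J = -7722 (J = 2*(-3861) = -7722)
38525/J - 41144/(-28315) = 38525/(-7722) - 41144/(-28315) = 38525*(-1/7722) - 41144*(-1/28315) = -38525/7722 + 41144/28315 = -773121407/218648430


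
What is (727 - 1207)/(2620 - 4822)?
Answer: 80/367 ≈ 0.21798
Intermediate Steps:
(727 - 1207)/(2620 - 4822) = -480/(-2202) = -480*(-1/2202) = 80/367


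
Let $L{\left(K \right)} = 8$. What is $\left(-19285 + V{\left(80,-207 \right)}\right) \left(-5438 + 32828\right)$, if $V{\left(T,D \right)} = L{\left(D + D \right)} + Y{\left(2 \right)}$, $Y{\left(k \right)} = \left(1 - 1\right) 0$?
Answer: $-527997030$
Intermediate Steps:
$Y{\left(k \right)} = 0$ ($Y{\left(k \right)} = 0 \cdot 0 = 0$)
$V{\left(T,D \right)} = 8$ ($V{\left(T,D \right)} = 8 + 0 = 8$)
$\left(-19285 + V{\left(80,-207 \right)}\right) \left(-5438 + 32828\right) = \left(-19285 + 8\right) \left(-5438 + 32828\right) = \left(-19277\right) 27390 = -527997030$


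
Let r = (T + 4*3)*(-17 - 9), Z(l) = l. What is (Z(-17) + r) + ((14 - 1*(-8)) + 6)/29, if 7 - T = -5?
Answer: -18561/29 ≈ -640.03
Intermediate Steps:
T = 12 (T = 7 - 1*(-5) = 7 + 5 = 12)
r = -624 (r = (12 + 4*3)*(-17 - 9) = (12 + 12)*(-26) = 24*(-26) = -624)
(Z(-17) + r) + ((14 - 1*(-8)) + 6)/29 = (-17 - 624) + ((14 - 1*(-8)) + 6)/29 = -641 + ((14 + 8) + 6)/29 = -641 + (22 + 6)/29 = -641 + (1/29)*28 = -641 + 28/29 = -18561/29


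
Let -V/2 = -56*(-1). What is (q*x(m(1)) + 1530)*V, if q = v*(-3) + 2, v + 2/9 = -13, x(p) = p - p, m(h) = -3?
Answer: -171360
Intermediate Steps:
x(p) = 0
v = -119/9 (v = -2/9 - 13 = -119/9 ≈ -13.222)
q = 125/3 (q = -119/9*(-3) + 2 = 119/3 + 2 = 125/3 ≈ 41.667)
V = -112 (V = -(-112)*(-1) = -2*56 = -112)
(q*x(m(1)) + 1530)*V = ((125/3)*0 + 1530)*(-112) = (0 + 1530)*(-112) = 1530*(-112) = -171360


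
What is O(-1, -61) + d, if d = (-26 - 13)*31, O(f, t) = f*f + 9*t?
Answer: -1757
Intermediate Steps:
O(f, t) = f**2 + 9*t
d = -1209 (d = -39*31 = -1209)
O(-1, -61) + d = ((-1)**2 + 9*(-61)) - 1209 = (1 - 549) - 1209 = -548 - 1209 = -1757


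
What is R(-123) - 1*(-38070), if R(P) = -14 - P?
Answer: 38179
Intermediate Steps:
R(-123) - 1*(-38070) = (-14 - 1*(-123)) - 1*(-38070) = (-14 + 123) + 38070 = 109 + 38070 = 38179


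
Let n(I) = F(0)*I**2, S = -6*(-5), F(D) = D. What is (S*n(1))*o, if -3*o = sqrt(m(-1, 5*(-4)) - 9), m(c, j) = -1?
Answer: 0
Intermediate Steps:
S = 30
o = -I*sqrt(10)/3 (o = -sqrt(-1 - 9)/3 = -I*sqrt(10)/3 ≈ -1.0541*I)
n(I) = 0 (n(I) = 0*I**2 = 0)
(S*n(1))*o = (30*0)*(-I*sqrt(10)/3) = 0*(-I*sqrt(10)/3) = 0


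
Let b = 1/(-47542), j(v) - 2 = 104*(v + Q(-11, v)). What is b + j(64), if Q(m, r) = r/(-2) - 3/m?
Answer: 159663323/47542 ≈ 3358.4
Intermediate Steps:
Q(m, r) = -3/m - r/2 (Q(m, r) = r*(-1/2) - 3/m = -r/2 - 3/m = -3/m - r/2)
j(v) = 334/11 + 52*v (j(v) = 2 + 104*(v + (-3/(-11) - v/2)) = 2 + 104*(v + (-3*(-1/11) - v/2)) = 2 + 104*(v + (3/11 - v/2)) = 2 + 104*(3/11 + v/2) = 2 + (312/11 + 52*v) = 334/11 + 52*v)
b = -1/47542 ≈ -2.1034e-5
b + j(64) = -1/47542 + (334/11 + 52*64) = -1/47542 + (334/11 + 3328) = -1/47542 + 36942/11 = 159663323/47542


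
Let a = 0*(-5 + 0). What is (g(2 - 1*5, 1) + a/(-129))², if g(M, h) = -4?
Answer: 16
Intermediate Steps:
a = 0 (a = 0*(-5) = 0)
(g(2 - 1*5, 1) + a/(-129))² = (-4 + 0/(-129))² = (-4 + 0*(-1/129))² = (-4 + 0)² = (-4)² = 16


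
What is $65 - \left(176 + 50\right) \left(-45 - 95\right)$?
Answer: $31705$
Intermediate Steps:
$65 - \left(176 + 50\right) \left(-45 - 95\right) = 65 - 226 \left(-140\right) = 65 - -31640 = 65 + 31640 = 31705$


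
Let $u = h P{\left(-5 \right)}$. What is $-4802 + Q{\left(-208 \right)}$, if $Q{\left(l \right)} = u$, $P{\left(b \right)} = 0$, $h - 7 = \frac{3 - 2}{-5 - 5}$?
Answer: $-4802$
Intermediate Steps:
$h = \frac{69}{10}$ ($h = 7 + \frac{3 - 2}{-5 - 5} = 7 + 1 \frac{1}{-10} = 7 + 1 \left(- \frac{1}{10}\right) = 7 - \frac{1}{10} = \frac{69}{10} \approx 6.9$)
$u = 0$ ($u = \frac{69}{10} \cdot 0 = 0$)
$Q{\left(l \right)} = 0$
$-4802 + Q{\left(-208 \right)} = -4802 + 0 = -4802$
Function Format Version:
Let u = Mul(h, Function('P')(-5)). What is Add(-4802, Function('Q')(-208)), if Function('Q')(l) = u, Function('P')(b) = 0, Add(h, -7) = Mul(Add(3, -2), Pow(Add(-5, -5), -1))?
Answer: -4802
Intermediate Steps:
h = Rational(69, 10) (h = Add(7, Mul(Add(3, -2), Pow(Add(-5, -5), -1))) = Add(7, Mul(1, Pow(-10, -1))) = Add(7, Mul(1, Rational(-1, 10))) = Add(7, Rational(-1, 10)) = Rational(69, 10) ≈ 6.9000)
u = 0 (u = Mul(Rational(69, 10), 0) = 0)
Function('Q')(l) = 0
Add(-4802, Function('Q')(-208)) = Add(-4802, 0) = -4802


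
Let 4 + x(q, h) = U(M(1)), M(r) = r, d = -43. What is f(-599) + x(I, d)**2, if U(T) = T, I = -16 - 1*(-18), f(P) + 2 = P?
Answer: -592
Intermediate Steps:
f(P) = -2 + P
I = 2 (I = -16 + 18 = 2)
x(q, h) = -3 (x(q, h) = -4 + 1 = -3)
f(-599) + x(I, d)**2 = (-2 - 599) + (-3)**2 = -601 + 9 = -592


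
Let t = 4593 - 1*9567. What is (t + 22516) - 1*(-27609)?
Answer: 45151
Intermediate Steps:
t = -4974 (t = 4593 - 9567 = -4974)
(t + 22516) - 1*(-27609) = (-4974 + 22516) - 1*(-27609) = 17542 + 27609 = 45151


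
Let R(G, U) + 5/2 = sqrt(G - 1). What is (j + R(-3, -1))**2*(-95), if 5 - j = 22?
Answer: -142975/4 + 7410*I ≈ -35744.0 + 7410.0*I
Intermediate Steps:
R(G, U) = -5/2 + sqrt(-1 + G) (R(G, U) = -5/2 + sqrt(G - 1) = -5/2 + sqrt(-1 + G))
j = -17 (j = 5 - 1*22 = 5 - 22 = -17)
(j + R(-3, -1))**2*(-95) = (-17 + (-5/2 + sqrt(-1 - 3)))**2*(-95) = (-17 + (-5/2 + sqrt(-4)))**2*(-95) = (-17 + (-5/2 + 2*I))**2*(-95) = (-39/2 + 2*I)**2*(-95) = -95*(-39/2 + 2*I)**2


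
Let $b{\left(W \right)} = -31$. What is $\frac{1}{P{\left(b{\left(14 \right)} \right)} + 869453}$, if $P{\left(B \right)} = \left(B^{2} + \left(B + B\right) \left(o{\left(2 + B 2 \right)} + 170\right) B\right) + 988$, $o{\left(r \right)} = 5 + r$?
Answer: $\frac{1}{1092432} \approx 9.1539 \cdot 10^{-7}$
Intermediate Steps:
$P{\left(B \right)} = 988 + B^{2} + 2 B^{2} \left(177 + 2 B\right)$ ($P{\left(B \right)} = \left(B^{2} + \left(B + B\right) \left(\left(5 + \left(2 + B 2\right)\right) + 170\right) B\right) + 988 = \left(B^{2} + 2 B \left(\left(5 + \left(2 + 2 B\right)\right) + 170\right) B\right) + 988 = \left(B^{2} + 2 B \left(\left(7 + 2 B\right) + 170\right) B\right) + 988 = \left(B^{2} + 2 B \left(177 + 2 B\right) B\right) + 988 = \left(B^{2} + 2 B^{2} \left(177 + 2 B\right)\right) + 988 = 988 + B^{2} + 2 B^{2} \left(177 + 2 B\right)$)
$\frac{1}{P{\left(b{\left(14 \right)} \right)} + 869453} = \frac{1}{\left(988 + 4 \left(-31\right)^{3} + 355 \left(-31\right)^{2}\right) + 869453} = \frac{1}{\left(988 + 4 \left(-29791\right) + 355 \cdot 961\right) + 869453} = \frac{1}{\left(988 - 119164 + 341155\right) + 869453} = \frac{1}{222979 + 869453} = \frac{1}{1092432}$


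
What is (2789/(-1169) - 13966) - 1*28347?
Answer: -49466686/1169 ≈ -42315.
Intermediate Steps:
(2789/(-1169) - 13966) - 1*28347 = (2789*(-1/1169) - 13966) - 28347 = (-2789/1169 - 13966) - 28347 = -16329043/1169 - 28347 = -49466686/1169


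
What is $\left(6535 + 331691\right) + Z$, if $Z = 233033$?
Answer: $571259$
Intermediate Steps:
$\left(6535 + 331691\right) + Z = \left(6535 + 331691\right) + 233033 = 338226 + 233033 = 571259$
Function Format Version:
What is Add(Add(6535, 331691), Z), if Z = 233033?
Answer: 571259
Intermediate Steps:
Add(Add(6535, 331691), Z) = Add(Add(6535, 331691), 233033) = Add(338226, 233033) = 571259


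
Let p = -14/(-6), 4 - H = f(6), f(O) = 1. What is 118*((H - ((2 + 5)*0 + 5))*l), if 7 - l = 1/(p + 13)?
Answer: -37642/23 ≈ -1636.6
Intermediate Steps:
H = 3 (H = 4 - 1*1 = 4 - 1 = 3)
p = 7/3 (p = -14*(-⅙) = 7/3 ≈ 2.3333)
l = 319/46 (l = 7 - 1/(7/3 + 13) = 7 - 1/46/3 = 7 - 1*3/46 = 7 - 3/46 = 319/46 ≈ 6.9348)
118*((H - ((2 + 5)*0 + 5))*l) = 118*((3 - ((2 + 5)*0 + 5))*(319/46)) = 118*((3 - (7*0 + 5))*(319/46)) = 118*((3 - (0 + 5))*(319/46)) = 118*((3 - 1*5)*(319/46)) = 118*((3 - 5)*(319/46)) = 118*(-2*319/46) = 118*(-319/23) = -37642/23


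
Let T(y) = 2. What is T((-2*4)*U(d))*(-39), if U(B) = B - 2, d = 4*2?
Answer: -78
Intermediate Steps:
d = 8
U(B) = -2 + B
T((-2*4)*U(d))*(-39) = 2*(-39) = -78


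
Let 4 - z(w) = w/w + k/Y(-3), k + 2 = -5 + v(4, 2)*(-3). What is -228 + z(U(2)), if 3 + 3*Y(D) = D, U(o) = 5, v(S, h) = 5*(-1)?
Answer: -221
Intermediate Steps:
v(S, h) = -5
Y(D) = -1 + D/3
k = 8 (k = -2 + (-5 - 5*(-3)) = -2 + (-5 + 15) = -2 + 10 = 8)
z(w) = 7 (z(w) = 4 - (w/w + 8/(-1 + (⅓)*(-3))) = 4 - (1 + 8/(-1 - 1)) = 4 - (1 + 8/(-2)) = 4 - (1 + 8*(-½)) = 4 - (1 - 4) = 4 - 1*(-3) = 4 + 3 = 7)
-228 + z(U(2)) = -228 + 7 = -221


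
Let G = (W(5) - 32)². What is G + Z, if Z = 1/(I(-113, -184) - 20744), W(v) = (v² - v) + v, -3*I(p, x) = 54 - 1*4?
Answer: 3051815/62282 ≈ 49.000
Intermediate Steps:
I(p, x) = -50/3 (I(p, x) = -(54 - 1*4)/3 = -(54 - 4)/3 = -⅓*50 = -50/3)
W(v) = v²
Z = -3/62282 (Z = 1/(-50/3 - 20744) = 1/(-62282/3) = -3/62282 ≈ -4.8168e-5)
G = 49 (G = (5² - 32)² = (25 - 32)² = (-7)² = 49)
G + Z = 49 - 3/62282 = 3051815/62282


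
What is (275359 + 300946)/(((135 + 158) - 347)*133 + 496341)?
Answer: 576305/489159 ≈ 1.1782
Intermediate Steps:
(275359 + 300946)/(((135 + 158) - 347)*133 + 496341) = 576305/((293 - 347)*133 + 496341) = 576305/(-54*133 + 496341) = 576305/(-7182 + 496341) = 576305/489159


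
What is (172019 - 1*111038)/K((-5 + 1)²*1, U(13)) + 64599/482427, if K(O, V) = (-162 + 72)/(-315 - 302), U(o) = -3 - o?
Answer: 672276123007/1608090 ≈ 4.1806e+5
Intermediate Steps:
K(O, V) = 90/617 (K(O, V) = -90/(-617) = -90*(-1/617) = 90/617)
(172019 - 1*111038)/K((-5 + 1)²*1, U(13)) + 64599/482427 = (172019 - 1*111038)/(90/617) + 64599/482427 = (172019 - 111038)*(617/90) + 64599*(1/482427) = 60981*(617/90) + 21533/160809 = 12541759/30 + 21533/160809 = 672276123007/1608090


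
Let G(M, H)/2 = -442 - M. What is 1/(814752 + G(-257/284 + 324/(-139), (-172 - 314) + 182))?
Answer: 19738/16064254323 ≈ 1.2287e-6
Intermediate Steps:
G(M, H) = -884 - 2*M (G(M, H) = 2*(-442 - M) = -884 - 2*M)
1/(814752 + G(-257/284 + 324/(-139), (-172 - 314) + 182)) = 1/(814752 + (-884 - 2*(-257/284 + 324/(-139)))) = 1/(814752 + (-884 - 2*(-257*1/284 + 324*(-1/139)))) = 1/(814752 + (-884 - 2*(-257/284 - 324/139))) = 1/(814752 + (-884 - 2*(-127739/39476))) = 1/(814752 + (-884 + 127739/19738)) = 1/(814752 - 17320653/19738) = 1/(16064254323/19738) = 19738/16064254323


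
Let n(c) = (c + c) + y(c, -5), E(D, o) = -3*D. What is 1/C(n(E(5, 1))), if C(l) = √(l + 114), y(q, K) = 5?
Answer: √89/89 ≈ 0.10600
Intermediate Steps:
n(c) = 5 + 2*c (n(c) = (c + c) + 5 = 2*c + 5 = 5 + 2*c)
C(l) = √(114 + l)
1/C(n(E(5, 1))) = 1/(√(114 + (5 + 2*(-3*5)))) = 1/(√(114 + (5 + 2*(-15)))) = 1/(√(114 + (5 - 30))) = 1/(√(114 - 25)) = 1/(√89) = √89/89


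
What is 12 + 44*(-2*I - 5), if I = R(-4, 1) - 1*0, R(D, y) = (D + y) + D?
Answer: 408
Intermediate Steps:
R(D, y) = y + 2*D
I = -7 (I = (1 + 2*(-4)) - 1*0 = (1 - 8) + 0 = -7 + 0 = -7)
12 + 44*(-2*I - 5) = 12 + 44*(-2*(-7) - 5) = 12 + 44*(14 - 5) = 12 + 44*9 = 12 + 396 = 408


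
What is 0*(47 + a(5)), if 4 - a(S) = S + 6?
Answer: 0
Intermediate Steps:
a(S) = -2 - S (a(S) = 4 - (S + 6) = 4 - (6 + S) = 4 + (-6 - S) = -2 - S)
0*(47 + a(5)) = 0*(47 + (-2 - 1*5)) = 0*(47 + (-2 - 5)) = 0*(47 - 7) = 0*40 = 0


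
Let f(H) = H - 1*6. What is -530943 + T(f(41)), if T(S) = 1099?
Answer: -529844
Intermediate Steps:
f(H) = -6 + H (f(H) = H - 6 = -6 + H)
-530943 + T(f(41)) = -530943 + 1099 = -529844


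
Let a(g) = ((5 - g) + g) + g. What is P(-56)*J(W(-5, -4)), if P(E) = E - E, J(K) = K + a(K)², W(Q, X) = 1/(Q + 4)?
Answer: 0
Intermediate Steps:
a(g) = 5 + g
W(Q, X) = 1/(4 + Q)
J(K) = K + (5 + K)²
P(E) = 0
P(-56)*J(W(-5, -4)) = 0*(1/(4 - 5) + (5 + 1/(4 - 5))²) = 0*(1/(-1) + (5 + 1/(-1))²) = 0*(-1 + (5 - 1)²) = 0*(-1 + 4²) = 0*(-1 + 16) = 0*15 = 0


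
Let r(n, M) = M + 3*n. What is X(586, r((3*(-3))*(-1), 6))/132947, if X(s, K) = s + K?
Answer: 619/132947 ≈ 0.0046560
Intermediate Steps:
X(s, K) = K + s
X(586, r((3*(-3))*(-1), 6))/132947 = ((6 + 3*((3*(-3))*(-1))) + 586)/132947 = ((6 + 3*(-9*(-1))) + 586)*(1/132947) = ((6 + 3*9) + 586)*(1/132947) = ((6 + 27) + 586)*(1/132947) = (33 + 586)*(1/132947) = 619*(1/132947) = 619/132947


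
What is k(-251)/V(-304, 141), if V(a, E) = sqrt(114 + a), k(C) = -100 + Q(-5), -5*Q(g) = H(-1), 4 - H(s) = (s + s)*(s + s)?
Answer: 10*I*sqrt(190)/19 ≈ 7.2548*I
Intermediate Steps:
H(s) = 4 - 4*s**2 (H(s) = 4 - (s + s)*(s + s) = 4 - 2*s*2*s = 4 - 4*s**2)
Q(g) = 0 (Q(g) = -(4 - 4*(-1)**2)/5 = -(4 - 4*1)/5 = -(4 - 4)/5 = -1/5*0 = 0)
k(C) = -100 (k(C) = -100 + 0 = -100)
k(-251)/V(-304, 141) = -100/sqrt(114 - 304) = -100*(-I*sqrt(190)/190) = -(-10)*I*sqrt(190)/19 = 10*I*sqrt(190)/19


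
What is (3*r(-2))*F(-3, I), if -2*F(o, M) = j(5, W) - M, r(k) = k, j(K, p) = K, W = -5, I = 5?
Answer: 0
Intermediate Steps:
F(o, M) = -5/2 + M/2 (F(o, M) = -(5 - M)/2 = -5/2 + M/2)
(3*r(-2))*F(-3, I) = (3*(-2))*(-5/2 + (1/2)*5) = -6*(-5/2 + 5/2) = -6*0 = 0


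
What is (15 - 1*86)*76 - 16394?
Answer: -21790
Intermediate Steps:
(15 - 1*86)*76 - 16394 = (15 - 86)*76 - 16394 = -71*76 - 16394 = -5396 - 16394 = -21790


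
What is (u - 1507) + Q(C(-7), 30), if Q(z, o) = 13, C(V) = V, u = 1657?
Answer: 163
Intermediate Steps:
(u - 1507) + Q(C(-7), 30) = (1657 - 1507) + 13 = 150 + 13 = 163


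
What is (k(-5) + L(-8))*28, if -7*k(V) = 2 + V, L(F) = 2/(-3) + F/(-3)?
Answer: 68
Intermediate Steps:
L(F) = -⅔ - F/3 (L(F) = 2*(-⅓) + F*(-⅓) = -⅔ - F/3)
k(V) = -2/7 - V/7 (k(V) = -(2 + V)/7 = -2/7 - V/7)
(k(-5) + L(-8))*28 = ((-2/7 - ⅐*(-5)) + (-⅔ - ⅓*(-8)))*28 = ((-2/7 + 5/7) + (-⅔ + 8/3))*28 = (3/7 + 2)*28 = (17/7)*28 = 68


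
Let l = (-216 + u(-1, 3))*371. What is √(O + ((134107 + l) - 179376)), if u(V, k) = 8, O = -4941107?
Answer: 6*I*√140654 ≈ 2250.2*I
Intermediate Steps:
l = -77168 (l = (-216 + 8)*371 = -208*371 = -77168)
√(O + ((134107 + l) - 179376)) = √(-4941107 + ((134107 - 77168) - 179376)) = √(-4941107 + (56939 - 179376)) = √(-4941107 - 122437) = √(-5063544) = 6*I*√140654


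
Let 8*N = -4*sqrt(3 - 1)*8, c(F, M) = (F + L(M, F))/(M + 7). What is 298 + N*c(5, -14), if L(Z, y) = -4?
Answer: 298 + 4*sqrt(2)/7 ≈ 298.81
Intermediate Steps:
c(F, M) = (-4 + F)/(7 + M) (c(F, M) = (F - 4)/(M + 7) = (-4 + F)/(7 + M))
N = -4*sqrt(2) (N = (-4*sqrt(3 - 1)*8)/8 = (-4*sqrt(2)*8)/8 = (-32*sqrt(2))/8 = -4*sqrt(2) ≈ -5.6569)
298 + N*c(5, -14) = 298 + (-4*sqrt(2))*((-4 + 5)/(7 - 14)) = 298 + (-4*sqrt(2))*(1/(-7)) = 298 + (-4*sqrt(2))*(-1/7*1) = 298 - 4*sqrt(2)*(-1/7) = 298 + 4*sqrt(2)/7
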